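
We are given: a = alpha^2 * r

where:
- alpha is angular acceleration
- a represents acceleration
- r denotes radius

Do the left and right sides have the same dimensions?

No

alpha (angular acceleration) has dimensions [T^-2].
a (acceleration) has dimensions [L T^-2].
r (radius) has dimensions [L].

Left side: [L T^-2]
Right side: [L T^-4]

The two sides have different dimensions, so the equation is NOT dimensionally consistent.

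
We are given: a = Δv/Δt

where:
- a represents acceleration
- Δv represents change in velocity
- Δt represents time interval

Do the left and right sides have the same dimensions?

Yes

a (acceleration) has dimensions [L T^-2].
Δv (change in velocity) has dimensions [L T^-1].
Δt (time interval) has dimensions [T].

Left side: [L T^-2]
Right side: [L T^-2]

Both sides have the same dimensions, so the equation is dimensionally consistent.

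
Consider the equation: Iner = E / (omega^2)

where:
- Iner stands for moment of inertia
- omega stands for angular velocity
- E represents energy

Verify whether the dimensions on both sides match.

Yes

Iner (moment of inertia) has dimensions [L^2 M].
omega (angular velocity) has dimensions [T^-1].
E (energy) has dimensions [L^2 M T^-2].

Left side: [L^2 M]
Right side: [L^2 M]

Both sides have the same dimensions, so the equation is dimensionally consistent.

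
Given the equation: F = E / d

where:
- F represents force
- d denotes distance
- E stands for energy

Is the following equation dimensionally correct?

Yes

F (force) has dimensions [L M T^-2].
d (distance) has dimensions [L].
E (energy) has dimensions [L^2 M T^-2].

Left side: [L M T^-2]
Right side: [L M T^-2]

Both sides have the same dimensions, so the equation is dimensionally consistent.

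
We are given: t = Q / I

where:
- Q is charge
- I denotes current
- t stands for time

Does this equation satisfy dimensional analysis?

Yes

Q (charge) has dimensions [I T].
I (current) has dimensions [I].
t (time) has dimensions [T].

Left side: [T]
Right side: [T]

Both sides have the same dimensions, so the equation is dimensionally consistent.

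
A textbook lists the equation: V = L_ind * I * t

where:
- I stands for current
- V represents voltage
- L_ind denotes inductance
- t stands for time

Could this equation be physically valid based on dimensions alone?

No

I (current) has dimensions [I].
V (voltage) has dimensions [I^-1 L^2 M T^-3].
L_ind (inductance) has dimensions [I^-2 L^2 M T^-2].
t (time) has dimensions [T].

Left side: [I^-1 L^2 M T^-3]
Right side: [I^-1 L^2 M T^-1]

The two sides have different dimensions, so the equation is NOT dimensionally consistent.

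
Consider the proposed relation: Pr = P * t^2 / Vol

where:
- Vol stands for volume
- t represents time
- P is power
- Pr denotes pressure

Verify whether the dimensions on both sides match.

No

Vol (volume) has dimensions [L^3].
t (time) has dimensions [T].
P (power) has dimensions [L^2 M T^-3].
Pr (pressure) has dimensions [L^-1 M T^-2].

Left side: [L^-1 M T^-2]
Right side: [L^-1 M T^-1]

The two sides have different dimensions, so the equation is NOT dimensionally consistent.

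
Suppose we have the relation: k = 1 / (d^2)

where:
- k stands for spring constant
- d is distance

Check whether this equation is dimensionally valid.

No

k (spring constant) has dimensions [M T^-2].
d (distance) has dimensions [L].

Left side: [M T^-2]
Right side: [L^-2]

The two sides have different dimensions, so the equation is NOT dimensionally consistent.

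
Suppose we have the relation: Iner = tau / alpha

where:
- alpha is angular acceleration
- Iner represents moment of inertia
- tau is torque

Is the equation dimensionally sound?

Yes

alpha (angular acceleration) has dimensions [T^-2].
Iner (moment of inertia) has dimensions [L^2 M].
tau (torque) has dimensions [L^2 M T^-2].

Left side: [L^2 M]
Right side: [L^2 M]

Both sides have the same dimensions, so the equation is dimensionally consistent.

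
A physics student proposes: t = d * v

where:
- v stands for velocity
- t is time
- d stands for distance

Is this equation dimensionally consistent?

No

v (velocity) has dimensions [L T^-1].
t (time) has dimensions [T].
d (distance) has dimensions [L].

Left side: [T]
Right side: [L^2 T^-1]

The two sides have different dimensions, so the equation is NOT dimensionally consistent.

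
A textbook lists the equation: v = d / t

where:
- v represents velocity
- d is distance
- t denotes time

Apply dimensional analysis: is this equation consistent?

Yes

v (velocity) has dimensions [L T^-1].
d (distance) has dimensions [L].
t (time) has dimensions [T].

Left side: [L T^-1]
Right side: [L T^-1]

Both sides have the same dimensions, so the equation is dimensionally consistent.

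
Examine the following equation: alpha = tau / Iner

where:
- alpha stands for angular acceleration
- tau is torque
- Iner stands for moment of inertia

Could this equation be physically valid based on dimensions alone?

Yes

alpha (angular acceleration) has dimensions [T^-2].
tau (torque) has dimensions [L^2 M T^-2].
Iner (moment of inertia) has dimensions [L^2 M].

Left side: [T^-2]
Right side: [T^-2]

Both sides have the same dimensions, so the equation is dimensionally consistent.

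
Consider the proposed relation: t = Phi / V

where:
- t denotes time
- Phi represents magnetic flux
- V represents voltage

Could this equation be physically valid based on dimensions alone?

Yes

t (time) has dimensions [T].
Phi (magnetic flux) has dimensions [I^-1 L^2 M T^-2].
V (voltage) has dimensions [I^-1 L^2 M T^-3].

Left side: [T]
Right side: [T]

Both sides have the same dimensions, so the equation is dimensionally consistent.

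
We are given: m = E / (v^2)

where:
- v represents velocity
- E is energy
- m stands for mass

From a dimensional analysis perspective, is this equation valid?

Yes

v (velocity) has dimensions [L T^-1].
E (energy) has dimensions [L^2 M T^-2].
m (mass) has dimensions [M].

Left side: [M]
Right side: [M]

Both sides have the same dimensions, so the equation is dimensionally consistent.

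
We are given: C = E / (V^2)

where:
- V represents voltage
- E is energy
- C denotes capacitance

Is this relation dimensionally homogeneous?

Yes

V (voltage) has dimensions [I^-1 L^2 M T^-3].
E (energy) has dimensions [L^2 M T^-2].
C (capacitance) has dimensions [I^2 L^-2 M^-1 T^4].

Left side: [I^2 L^-2 M^-1 T^4]
Right side: [I^2 L^-2 M^-1 T^4]

Both sides have the same dimensions, so the equation is dimensionally consistent.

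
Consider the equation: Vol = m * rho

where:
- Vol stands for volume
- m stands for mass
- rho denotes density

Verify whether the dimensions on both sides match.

No

Vol (volume) has dimensions [L^3].
m (mass) has dimensions [M].
rho (density) has dimensions [L^-3 M].

Left side: [L^3]
Right side: [L^-3 M^2]

The two sides have different dimensions, so the equation is NOT dimensionally consistent.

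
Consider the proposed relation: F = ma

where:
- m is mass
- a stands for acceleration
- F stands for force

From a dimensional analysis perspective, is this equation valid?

Yes

m (mass) has dimensions [M].
a (acceleration) has dimensions [L T^-2].
F (force) has dimensions [L M T^-2].

Left side: [L M T^-2]
Right side: [L M T^-2]

Both sides have the same dimensions, so the equation is dimensionally consistent.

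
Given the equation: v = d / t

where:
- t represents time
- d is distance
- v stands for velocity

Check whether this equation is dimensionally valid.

Yes

t (time) has dimensions [T].
d (distance) has dimensions [L].
v (velocity) has dimensions [L T^-1].

Left side: [L T^-1]
Right side: [L T^-1]

Both sides have the same dimensions, so the equation is dimensionally consistent.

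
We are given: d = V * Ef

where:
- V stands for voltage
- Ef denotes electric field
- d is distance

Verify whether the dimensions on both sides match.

No

V (voltage) has dimensions [I^-1 L^2 M T^-3].
Ef (electric field) has dimensions [I^-1 L M T^-3].
d (distance) has dimensions [L].

Left side: [L]
Right side: [I^-2 L^3 M^2 T^-6]

The two sides have different dimensions, so the equation is NOT dimensionally consistent.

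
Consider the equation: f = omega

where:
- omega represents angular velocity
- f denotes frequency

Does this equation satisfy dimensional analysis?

Yes

omega (angular velocity) has dimensions [T^-1].
f (frequency) has dimensions [T^-1].

Left side: [T^-1]
Right side: [T^-1]

Both sides have the same dimensions, so the equation is dimensionally consistent.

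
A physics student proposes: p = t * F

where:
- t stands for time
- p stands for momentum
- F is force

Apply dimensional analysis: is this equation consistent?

Yes

t (time) has dimensions [T].
p (momentum) has dimensions [L M T^-1].
F (force) has dimensions [L M T^-2].

Left side: [L M T^-1]
Right side: [L M T^-1]

Both sides have the same dimensions, so the equation is dimensionally consistent.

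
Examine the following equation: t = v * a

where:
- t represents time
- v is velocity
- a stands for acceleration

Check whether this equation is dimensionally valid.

No

t (time) has dimensions [T].
v (velocity) has dimensions [L T^-1].
a (acceleration) has dimensions [L T^-2].

Left side: [T]
Right side: [L^2 T^-3]

The two sides have different dimensions, so the equation is NOT dimensionally consistent.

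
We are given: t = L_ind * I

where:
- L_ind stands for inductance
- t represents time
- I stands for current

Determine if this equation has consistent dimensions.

No

L_ind (inductance) has dimensions [I^-2 L^2 M T^-2].
t (time) has dimensions [T].
I (current) has dimensions [I].

Left side: [T]
Right side: [I^-1 L^2 M T^-2]

The two sides have different dimensions, so the equation is NOT dimensionally consistent.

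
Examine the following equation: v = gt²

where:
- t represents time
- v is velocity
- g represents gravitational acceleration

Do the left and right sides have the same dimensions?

No

t (time) has dimensions [T].
v (velocity) has dimensions [L T^-1].
g (gravitational acceleration) has dimensions [L T^-2].

Left side: [L T^-1]
Right side: [L]

The two sides have different dimensions, so the equation is NOT dimensionally consistent.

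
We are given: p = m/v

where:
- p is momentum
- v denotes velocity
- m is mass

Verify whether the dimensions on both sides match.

No

p (momentum) has dimensions [L M T^-1].
v (velocity) has dimensions [L T^-1].
m (mass) has dimensions [M].

Left side: [L M T^-1]
Right side: [L^-1 M T]

The two sides have different dimensions, so the equation is NOT dimensionally consistent.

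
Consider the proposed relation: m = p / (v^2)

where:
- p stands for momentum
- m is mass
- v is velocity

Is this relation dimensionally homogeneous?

No

p (momentum) has dimensions [L M T^-1].
m (mass) has dimensions [M].
v (velocity) has dimensions [L T^-1].

Left side: [M]
Right side: [L^-1 M T]

The two sides have different dimensions, so the equation is NOT dimensionally consistent.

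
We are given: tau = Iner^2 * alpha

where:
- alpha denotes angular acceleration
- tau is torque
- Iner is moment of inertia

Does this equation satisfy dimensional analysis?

No

alpha (angular acceleration) has dimensions [T^-2].
tau (torque) has dimensions [L^2 M T^-2].
Iner (moment of inertia) has dimensions [L^2 M].

Left side: [L^2 M T^-2]
Right side: [L^4 M^2 T^-2]

The two sides have different dimensions, so the equation is NOT dimensionally consistent.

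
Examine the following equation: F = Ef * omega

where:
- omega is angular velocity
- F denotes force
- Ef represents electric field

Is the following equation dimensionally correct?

No

omega (angular velocity) has dimensions [T^-1].
F (force) has dimensions [L M T^-2].
Ef (electric field) has dimensions [I^-1 L M T^-3].

Left side: [L M T^-2]
Right side: [I^-1 L M T^-4]

The two sides have different dimensions, so the equation is NOT dimensionally consistent.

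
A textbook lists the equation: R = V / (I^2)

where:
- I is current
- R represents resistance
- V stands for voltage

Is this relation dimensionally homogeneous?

No

I (current) has dimensions [I].
R (resistance) has dimensions [I^-2 L^2 M T^-3].
V (voltage) has dimensions [I^-1 L^2 M T^-3].

Left side: [I^-2 L^2 M T^-3]
Right side: [I^-3 L^2 M T^-3]

The two sides have different dimensions, so the equation is NOT dimensionally consistent.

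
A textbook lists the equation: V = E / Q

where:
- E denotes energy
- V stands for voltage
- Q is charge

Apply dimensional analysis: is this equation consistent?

Yes

E (energy) has dimensions [L^2 M T^-2].
V (voltage) has dimensions [I^-1 L^2 M T^-3].
Q (charge) has dimensions [I T].

Left side: [I^-1 L^2 M T^-3]
Right side: [I^-1 L^2 M T^-3]

Both sides have the same dimensions, so the equation is dimensionally consistent.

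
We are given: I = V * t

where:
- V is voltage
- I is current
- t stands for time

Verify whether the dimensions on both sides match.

No

V (voltage) has dimensions [I^-1 L^2 M T^-3].
I (current) has dimensions [I].
t (time) has dimensions [T].

Left side: [I]
Right side: [I^-1 L^2 M T^-2]

The two sides have different dimensions, so the equation is NOT dimensionally consistent.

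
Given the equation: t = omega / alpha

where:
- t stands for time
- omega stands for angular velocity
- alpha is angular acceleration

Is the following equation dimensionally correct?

Yes

t (time) has dimensions [T].
omega (angular velocity) has dimensions [T^-1].
alpha (angular acceleration) has dimensions [T^-2].

Left side: [T]
Right side: [T]

Both sides have the same dimensions, so the equation is dimensionally consistent.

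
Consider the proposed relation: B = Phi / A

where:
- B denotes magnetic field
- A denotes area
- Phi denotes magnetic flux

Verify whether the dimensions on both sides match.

Yes

B (magnetic field) has dimensions [I^-1 M T^-2].
A (area) has dimensions [L^2].
Phi (magnetic flux) has dimensions [I^-1 L^2 M T^-2].

Left side: [I^-1 M T^-2]
Right side: [I^-1 M T^-2]

Both sides have the same dimensions, so the equation is dimensionally consistent.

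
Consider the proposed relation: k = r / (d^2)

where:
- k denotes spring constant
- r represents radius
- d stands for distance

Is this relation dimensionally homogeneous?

No

k (spring constant) has dimensions [M T^-2].
r (radius) has dimensions [L].
d (distance) has dimensions [L].

Left side: [M T^-2]
Right side: [L^-1]

The two sides have different dimensions, so the equation is NOT dimensionally consistent.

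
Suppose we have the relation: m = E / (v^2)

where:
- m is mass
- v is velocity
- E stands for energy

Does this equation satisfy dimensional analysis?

Yes

m (mass) has dimensions [M].
v (velocity) has dimensions [L T^-1].
E (energy) has dimensions [L^2 M T^-2].

Left side: [M]
Right side: [M]

Both sides have the same dimensions, so the equation is dimensionally consistent.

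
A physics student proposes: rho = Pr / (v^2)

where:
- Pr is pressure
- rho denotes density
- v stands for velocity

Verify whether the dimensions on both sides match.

Yes

Pr (pressure) has dimensions [L^-1 M T^-2].
rho (density) has dimensions [L^-3 M].
v (velocity) has dimensions [L T^-1].

Left side: [L^-3 M]
Right side: [L^-3 M]

Both sides have the same dimensions, so the equation is dimensionally consistent.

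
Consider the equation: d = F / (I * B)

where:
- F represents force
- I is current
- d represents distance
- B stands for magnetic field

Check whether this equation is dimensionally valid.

Yes

F (force) has dimensions [L M T^-2].
I (current) has dimensions [I].
d (distance) has dimensions [L].
B (magnetic field) has dimensions [I^-1 M T^-2].

Left side: [L]
Right side: [L]

Both sides have the same dimensions, so the equation is dimensionally consistent.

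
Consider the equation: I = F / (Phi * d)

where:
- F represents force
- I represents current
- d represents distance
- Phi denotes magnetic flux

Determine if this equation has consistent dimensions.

No

F (force) has dimensions [L M T^-2].
I (current) has dimensions [I].
d (distance) has dimensions [L].
Phi (magnetic flux) has dimensions [I^-1 L^2 M T^-2].

Left side: [I]
Right side: [I L^-2]

The two sides have different dimensions, so the equation is NOT dimensionally consistent.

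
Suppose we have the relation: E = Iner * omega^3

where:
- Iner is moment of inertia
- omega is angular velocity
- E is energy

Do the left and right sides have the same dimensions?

No

Iner (moment of inertia) has dimensions [L^2 M].
omega (angular velocity) has dimensions [T^-1].
E (energy) has dimensions [L^2 M T^-2].

Left side: [L^2 M T^-2]
Right side: [L^2 M T^-3]

The two sides have different dimensions, so the equation is NOT dimensionally consistent.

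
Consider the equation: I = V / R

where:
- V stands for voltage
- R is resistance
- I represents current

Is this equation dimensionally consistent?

Yes

V (voltage) has dimensions [I^-1 L^2 M T^-3].
R (resistance) has dimensions [I^-2 L^2 M T^-3].
I (current) has dimensions [I].

Left side: [I]
Right side: [I]

Both sides have the same dimensions, so the equation is dimensionally consistent.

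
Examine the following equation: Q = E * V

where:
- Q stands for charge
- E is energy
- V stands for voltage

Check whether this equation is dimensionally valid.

No

Q (charge) has dimensions [I T].
E (energy) has dimensions [L^2 M T^-2].
V (voltage) has dimensions [I^-1 L^2 M T^-3].

Left side: [I T]
Right side: [I^-1 L^4 M^2 T^-5]

The two sides have different dimensions, so the equation is NOT dimensionally consistent.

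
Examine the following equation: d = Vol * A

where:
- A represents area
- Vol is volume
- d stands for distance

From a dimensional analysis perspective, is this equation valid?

No

A (area) has dimensions [L^2].
Vol (volume) has dimensions [L^3].
d (distance) has dimensions [L].

Left side: [L]
Right side: [L^5]

The two sides have different dimensions, so the equation is NOT dimensionally consistent.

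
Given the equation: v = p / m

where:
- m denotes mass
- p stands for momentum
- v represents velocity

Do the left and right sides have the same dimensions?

Yes

m (mass) has dimensions [M].
p (momentum) has dimensions [L M T^-1].
v (velocity) has dimensions [L T^-1].

Left side: [L T^-1]
Right side: [L T^-1]

Both sides have the same dimensions, so the equation is dimensionally consistent.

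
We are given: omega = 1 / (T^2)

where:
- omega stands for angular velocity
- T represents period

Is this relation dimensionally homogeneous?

No

omega (angular velocity) has dimensions [T^-1].
T (period) has dimensions [T].

Left side: [T^-1]
Right side: [T^-2]

The two sides have different dimensions, so the equation is NOT dimensionally consistent.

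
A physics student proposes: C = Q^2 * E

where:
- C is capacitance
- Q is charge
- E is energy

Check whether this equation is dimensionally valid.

No

C (capacitance) has dimensions [I^2 L^-2 M^-1 T^4].
Q (charge) has dimensions [I T].
E (energy) has dimensions [L^2 M T^-2].

Left side: [I^2 L^-2 M^-1 T^4]
Right side: [I^2 L^2 M]

The two sides have different dimensions, so the equation is NOT dimensionally consistent.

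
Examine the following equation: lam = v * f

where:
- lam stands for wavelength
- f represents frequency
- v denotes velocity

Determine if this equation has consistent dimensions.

No

lam (wavelength) has dimensions [L].
f (frequency) has dimensions [T^-1].
v (velocity) has dimensions [L T^-1].

Left side: [L]
Right side: [L T^-2]

The two sides have different dimensions, so the equation is NOT dimensionally consistent.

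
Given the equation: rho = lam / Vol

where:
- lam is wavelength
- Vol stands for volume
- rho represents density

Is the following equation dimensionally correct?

No

lam (wavelength) has dimensions [L].
Vol (volume) has dimensions [L^3].
rho (density) has dimensions [L^-3 M].

Left side: [L^-3 M]
Right side: [L^-2]

The two sides have different dimensions, so the equation is NOT dimensionally consistent.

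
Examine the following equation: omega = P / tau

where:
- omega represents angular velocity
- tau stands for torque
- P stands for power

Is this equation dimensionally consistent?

Yes

omega (angular velocity) has dimensions [T^-1].
tau (torque) has dimensions [L^2 M T^-2].
P (power) has dimensions [L^2 M T^-3].

Left side: [T^-1]
Right side: [T^-1]

Both sides have the same dimensions, so the equation is dimensionally consistent.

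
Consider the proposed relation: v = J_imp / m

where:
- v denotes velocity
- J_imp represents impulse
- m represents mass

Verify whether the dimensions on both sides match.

Yes

v (velocity) has dimensions [L T^-1].
J_imp (impulse) has dimensions [L M T^-1].
m (mass) has dimensions [M].

Left side: [L T^-1]
Right side: [L T^-1]

Both sides have the same dimensions, so the equation is dimensionally consistent.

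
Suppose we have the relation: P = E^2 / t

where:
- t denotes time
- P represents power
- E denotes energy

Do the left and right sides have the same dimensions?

No

t (time) has dimensions [T].
P (power) has dimensions [L^2 M T^-3].
E (energy) has dimensions [L^2 M T^-2].

Left side: [L^2 M T^-3]
Right side: [L^4 M^2 T^-5]

The two sides have different dimensions, so the equation is NOT dimensionally consistent.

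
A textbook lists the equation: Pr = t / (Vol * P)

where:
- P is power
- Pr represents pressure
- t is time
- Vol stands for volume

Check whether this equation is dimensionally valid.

No

P (power) has dimensions [L^2 M T^-3].
Pr (pressure) has dimensions [L^-1 M T^-2].
t (time) has dimensions [T].
Vol (volume) has dimensions [L^3].

Left side: [L^-1 M T^-2]
Right side: [L^-5 M^-1 T^4]

The two sides have different dimensions, so the equation is NOT dimensionally consistent.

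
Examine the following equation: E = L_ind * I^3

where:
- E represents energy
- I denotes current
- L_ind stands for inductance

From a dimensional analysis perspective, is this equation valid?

No

E (energy) has dimensions [L^2 M T^-2].
I (current) has dimensions [I].
L_ind (inductance) has dimensions [I^-2 L^2 M T^-2].

Left side: [L^2 M T^-2]
Right side: [I L^2 M T^-2]

The two sides have different dimensions, so the equation is NOT dimensionally consistent.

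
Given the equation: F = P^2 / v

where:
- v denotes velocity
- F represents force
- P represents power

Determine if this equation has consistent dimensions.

No

v (velocity) has dimensions [L T^-1].
F (force) has dimensions [L M T^-2].
P (power) has dimensions [L^2 M T^-3].

Left side: [L M T^-2]
Right side: [L^3 M^2 T^-5]

The two sides have different dimensions, so the equation is NOT dimensionally consistent.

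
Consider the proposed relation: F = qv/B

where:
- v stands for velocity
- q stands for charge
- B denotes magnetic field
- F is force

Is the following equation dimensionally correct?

No

v (velocity) has dimensions [L T^-1].
q (charge) has dimensions [I T].
B (magnetic field) has dimensions [I^-1 M T^-2].
F (force) has dimensions [L M T^-2].

Left side: [L M T^-2]
Right side: [I^2 L M^-1 T^2]

The two sides have different dimensions, so the equation is NOT dimensionally consistent.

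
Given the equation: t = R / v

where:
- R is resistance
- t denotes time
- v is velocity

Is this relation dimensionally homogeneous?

No

R (resistance) has dimensions [I^-2 L^2 M T^-3].
t (time) has dimensions [T].
v (velocity) has dimensions [L T^-1].

Left side: [T]
Right side: [I^-2 L M T^-2]

The two sides have different dimensions, so the equation is NOT dimensionally consistent.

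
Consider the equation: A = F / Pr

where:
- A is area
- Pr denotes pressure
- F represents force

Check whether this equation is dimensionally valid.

Yes

A (area) has dimensions [L^2].
Pr (pressure) has dimensions [L^-1 M T^-2].
F (force) has dimensions [L M T^-2].

Left side: [L^2]
Right side: [L^2]

Both sides have the same dimensions, so the equation is dimensionally consistent.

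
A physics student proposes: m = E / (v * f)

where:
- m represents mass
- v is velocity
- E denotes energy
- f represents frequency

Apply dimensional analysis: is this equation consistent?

No

m (mass) has dimensions [M].
v (velocity) has dimensions [L T^-1].
E (energy) has dimensions [L^2 M T^-2].
f (frequency) has dimensions [T^-1].

Left side: [M]
Right side: [L M]

The two sides have different dimensions, so the equation is NOT dimensionally consistent.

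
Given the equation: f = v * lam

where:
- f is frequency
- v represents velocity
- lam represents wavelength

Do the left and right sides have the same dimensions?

No

f (frequency) has dimensions [T^-1].
v (velocity) has dimensions [L T^-1].
lam (wavelength) has dimensions [L].

Left side: [T^-1]
Right side: [L^2 T^-1]

The two sides have different dimensions, so the equation is NOT dimensionally consistent.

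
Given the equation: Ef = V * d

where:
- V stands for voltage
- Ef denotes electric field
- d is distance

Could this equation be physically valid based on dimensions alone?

No

V (voltage) has dimensions [I^-1 L^2 M T^-3].
Ef (electric field) has dimensions [I^-1 L M T^-3].
d (distance) has dimensions [L].

Left side: [I^-1 L M T^-3]
Right side: [I^-1 L^3 M T^-3]

The two sides have different dimensions, so the equation is NOT dimensionally consistent.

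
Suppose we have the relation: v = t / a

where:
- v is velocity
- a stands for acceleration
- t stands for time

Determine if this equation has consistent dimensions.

No

v (velocity) has dimensions [L T^-1].
a (acceleration) has dimensions [L T^-2].
t (time) has dimensions [T].

Left side: [L T^-1]
Right side: [L^-1 T^3]

The two sides have different dimensions, so the equation is NOT dimensionally consistent.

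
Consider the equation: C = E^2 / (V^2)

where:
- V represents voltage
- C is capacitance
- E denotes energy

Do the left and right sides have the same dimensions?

No

V (voltage) has dimensions [I^-1 L^2 M T^-3].
C (capacitance) has dimensions [I^2 L^-2 M^-1 T^4].
E (energy) has dimensions [L^2 M T^-2].

Left side: [I^2 L^-2 M^-1 T^4]
Right side: [I^2 T^2]

The two sides have different dimensions, so the equation is NOT dimensionally consistent.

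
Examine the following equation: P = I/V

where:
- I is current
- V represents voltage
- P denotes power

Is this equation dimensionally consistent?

No

I (current) has dimensions [I].
V (voltage) has dimensions [I^-1 L^2 M T^-3].
P (power) has dimensions [L^2 M T^-3].

Left side: [L^2 M T^-3]
Right side: [I^2 L^-2 M^-1 T^3]

The two sides have different dimensions, so the equation is NOT dimensionally consistent.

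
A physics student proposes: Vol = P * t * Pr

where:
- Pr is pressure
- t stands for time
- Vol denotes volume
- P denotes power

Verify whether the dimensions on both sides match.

No

Pr (pressure) has dimensions [L^-1 M T^-2].
t (time) has dimensions [T].
Vol (volume) has dimensions [L^3].
P (power) has dimensions [L^2 M T^-3].

Left side: [L^3]
Right side: [L M^2 T^-4]

The two sides have different dimensions, so the equation is NOT dimensionally consistent.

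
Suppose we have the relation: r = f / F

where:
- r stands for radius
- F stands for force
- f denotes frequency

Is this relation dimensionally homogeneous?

No

r (radius) has dimensions [L].
F (force) has dimensions [L M T^-2].
f (frequency) has dimensions [T^-1].

Left side: [L]
Right side: [L^-1 M^-1 T]

The two sides have different dimensions, so the equation is NOT dimensionally consistent.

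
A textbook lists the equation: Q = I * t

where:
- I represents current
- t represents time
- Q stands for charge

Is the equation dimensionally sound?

Yes

I (current) has dimensions [I].
t (time) has dimensions [T].
Q (charge) has dimensions [I T].

Left side: [I T]
Right side: [I T]

Both sides have the same dimensions, so the equation is dimensionally consistent.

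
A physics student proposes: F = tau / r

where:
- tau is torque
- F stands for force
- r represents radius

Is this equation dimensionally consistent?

Yes

tau (torque) has dimensions [L^2 M T^-2].
F (force) has dimensions [L M T^-2].
r (radius) has dimensions [L].

Left side: [L M T^-2]
Right side: [L M T^-2]

Both sides have the same dimensions, so the equation is dimensionally consistent.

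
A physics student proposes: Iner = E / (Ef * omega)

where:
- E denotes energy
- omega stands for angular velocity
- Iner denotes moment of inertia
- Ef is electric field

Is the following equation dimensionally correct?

No

E (energy) has dimensions [L^2 M T^-2].
omega (angular velocity) has dimensions [T^-1].
Iner (moment of inertia) has dimensions [L^2 M].
Ef (electric field) has dimensions [I^-1 L M T^-3].

Left side: [L^2 M]
Right side: [I L T^2]

The two sides have different dimensions, so the equation is NOT dimensionally consistent.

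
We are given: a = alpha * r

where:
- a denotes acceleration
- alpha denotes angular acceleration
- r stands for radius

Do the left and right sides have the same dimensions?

Yes

a (acceleration) has dimensions [L T^-2].
alpha (angular acceleration) has dimensions [T^-2].
r (radius) has dimensions [L].

Left side: [L T^-2]
Right side: [L T^-2]

Both sides have the same dimensions, so the equation is dimensionally consistent.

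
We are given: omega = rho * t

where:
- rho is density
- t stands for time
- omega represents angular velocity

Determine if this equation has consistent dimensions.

No

rho (density) has dimensions [L^-3 M].
t (time) has dimensions [T].
omega (angular velocity) has dimensions [T^-1].

Left side: [T^-1]
Right side: [L^-3 M T]

The two sides have different dimensions, so the equation is NOT dimensionally consistent.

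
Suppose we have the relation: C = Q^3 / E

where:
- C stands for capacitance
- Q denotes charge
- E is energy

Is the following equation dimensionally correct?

No

C (capacitance) has dimensions [I^2 L^-2 M^-1 T^4].
Q (charge) has dimensions [I T].
E (energy) has dimensions [L^2 M T^-2].

Left side: [I^2 L^-2 M^-1 T^4]
Right side: [I^3 L^-2 M^-1 T^5]

The two sides have different dimensions, so the equation is NOT dimensionally consistent.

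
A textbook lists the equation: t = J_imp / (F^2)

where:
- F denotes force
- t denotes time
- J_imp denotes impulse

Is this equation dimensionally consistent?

No

F (force) has dimensions [L M T^-2].
t (time) has dimensions [T].
J_imp (impulse) has dimensions [L M T^-1].

Left side: [T]
Right side: [L^-1 M^-1 T^3]

The two sides have different dimensions, so the equation is NOT dimensionally consistent.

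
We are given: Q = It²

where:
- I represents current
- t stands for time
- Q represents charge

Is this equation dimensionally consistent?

No

I (current) has dimensions [I].
t (time) has dimensions [T].
Q (charge) has dimensions [I T].

Left side: [I T]
Right side: [I T^2]

The two sides have different dimensions, so the equation is NOT dimensionally consistent.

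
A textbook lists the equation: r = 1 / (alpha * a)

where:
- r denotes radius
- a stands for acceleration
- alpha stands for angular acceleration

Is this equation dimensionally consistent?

No

r (radius) has dimensions [L].
a (acceleration) has dimensions [L T^-2].
alpha (angular acceleration) has dimensions [T^-2].

Left side: [L]
Right side: [L^-1 T^4]

The two sides have different dimensions, so the equation is NOT dimensionally consistent.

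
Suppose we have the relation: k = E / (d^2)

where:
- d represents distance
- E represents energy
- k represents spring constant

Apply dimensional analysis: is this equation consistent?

Yes

d (distance) has dimensions [L].
E (energy) has dimensions [L^2 M T^-2].
k (spring constant) has dimensions [M T^-2].

Left side: [M T^-2]
Right side: [M T^-2]

Both sides have the same dimensions, so the equation is dimensionally consistent.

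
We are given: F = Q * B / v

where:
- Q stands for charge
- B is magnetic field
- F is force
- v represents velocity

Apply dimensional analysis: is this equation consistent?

No

Q (charge) has dimensions [I T].
B (magnetic field) has dimensions [I^-1 M T^-2].
F (force) has dimensions [L M T^-2].
v (velocity) has dimensions [L T^-1].

Left side: [L M T^-2]
Right side: [L^-1 M]

The two sides have different dimensions, so the equation is NOT dimensionally consistent.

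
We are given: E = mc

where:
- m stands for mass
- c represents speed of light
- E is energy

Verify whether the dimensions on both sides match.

No

m (mass) has dimensions [M].
c (speed of light) has dimensions [L T^-1].
E (energy) has dimensions [L^2 M T^-2].

Left side: [L^2 M T^-2]
Right side: [L M T^-1]

The two sides have different dimensions, so the equation is NOT dimensionally consistent.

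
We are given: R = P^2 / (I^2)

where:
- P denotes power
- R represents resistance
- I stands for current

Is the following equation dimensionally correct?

No

P (power) has dimensions [L^2 M T^-3].
R (resistance) has dimensions [I^-2 L^2 M T^-3].
I (current) has dimensions [I].

Left side: [I^-2 L^2 M T^-3]
Right side: [I^-2 L^4 M^2 T^-6]

The two sides have different dimensions, so the equation is NOT dimensionally consistent.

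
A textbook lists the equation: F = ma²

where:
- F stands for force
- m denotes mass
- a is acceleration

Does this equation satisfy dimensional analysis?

No

F (force) has dimensions [L M T^-2].
m (mass) has dimensions [M].
a (acceleration) has dimensions [L T^-2].

Left side: [L M T^-2]
Right side: [L^2 M T^-4]

The two sides have different dimensions, so the equation is NOT dimensionally consistent.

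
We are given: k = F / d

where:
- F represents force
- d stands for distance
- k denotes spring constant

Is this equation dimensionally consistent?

Yes

F (force) has dimensions [L M T^-2].
d (distance) has dimensions [L].
k (spring constant) has dimensions [M T^-2].

Left side: [M T^-2]
Right side: [M T^-2]

Both sides have the same dimensions, so the equation is dimensionally consistent.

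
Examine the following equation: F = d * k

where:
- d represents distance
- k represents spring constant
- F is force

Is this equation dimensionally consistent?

Yes

d (distance) has dimensions [L].
k (spring constant) has dimensions [M T^-2].
F (force) has dimensions [L M T^-2].

Left side: [L M T^-2]
Right side: [L M T^-2]

Both sides have the same dimensions, so the equation is dimensionally consistent.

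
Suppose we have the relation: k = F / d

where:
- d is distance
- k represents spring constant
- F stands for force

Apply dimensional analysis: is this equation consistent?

Yes

d (distance) has dimensions [L].
k (spring constant) has dimensions [M T^-2].
F (force) has dimensions [L M T^-2].

Left side: [M T^-2]
Right side: [M T^-2]

Both sides have the same dimensions, so the equation is dimensionally consistent.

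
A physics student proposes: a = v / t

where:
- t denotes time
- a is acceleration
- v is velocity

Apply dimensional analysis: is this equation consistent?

Yes

t (time) has dimensions [T].
a (acceleration) has dimensions [L T^-2].
v (velocity) has dimensions [L T^-1].

Left side: [L T^-2]
Right side: [L T^-2]

Both sides have the same dimensions, so the equation is dimensionally consistent.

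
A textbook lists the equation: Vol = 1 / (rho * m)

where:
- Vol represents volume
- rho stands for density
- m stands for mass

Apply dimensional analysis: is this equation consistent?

No

Vol (volume) has dimensions [L^3].
rho (density) has dimensions [L^-3 M].
m (mass) has dimensions [M].

Left side: [L^3]
Right side: [L^3 M^-2]

The two sides have different dimensions, so the equation is NOT dimensionally consistent.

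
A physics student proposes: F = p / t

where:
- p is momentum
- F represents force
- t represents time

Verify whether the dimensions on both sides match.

Yes

p (momentum) has dimensions [L M T^-1].
F (force) has dimensions [L M T^-2].
t (time) has dimensions [T].

Left side: [L M T^-2]
Right side: [L M T^-2]

Both sides have the same dimensions, so the equation is dimensionally consistent.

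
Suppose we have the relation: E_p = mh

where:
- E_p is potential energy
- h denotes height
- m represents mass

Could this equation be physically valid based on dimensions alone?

No

E_p (potential energy) has dimensions [L^2 M T^-2].
h (height) has dimensions [L].
m (mass) has dimensions [M].

Left side: [L^2 M T^-2]
Right side: [L M]

The two sides have different dimensions, so the equation is NOT dimensionally consistent.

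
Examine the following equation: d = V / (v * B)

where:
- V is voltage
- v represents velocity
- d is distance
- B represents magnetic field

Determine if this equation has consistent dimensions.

Yes

V (voltage) has dimensions [I^-1 L^2 M T^-3].
v (velocity) has dimensions [L T^-1].
d (distance) has dimensions [L].
B (magnetic field) has dimensions [I^-1 M T^-2].

Left side: [L]
Right side: [L]

Both sides have the same dimensions, so the equation is dimensionally consistent.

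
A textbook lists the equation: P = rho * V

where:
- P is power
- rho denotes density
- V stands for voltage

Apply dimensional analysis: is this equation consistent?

No

P (power) has dimensions [L^2 M T^-3].
rho (density) has dimensions [L^-3 M].
V (voltage) has dimensions [I^-1 L^2 M T^-3].

Left side: [L^2 M T^-3]
Right side: [I^-1 L^-1 M^2 T^-3]

The two sides have different dimensions, so the equation is NOT dimensionally consistent.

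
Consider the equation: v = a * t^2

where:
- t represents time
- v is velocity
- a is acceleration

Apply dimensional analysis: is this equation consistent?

No

t (time) has dimensions [T].
v (velocity) has dimensions [L T^-1].
a (acceleration) has dimensions [L T^-2].

Left side: [L T^-1]
Right side: [L]

The two sides have different dimensions, so the equation is NOT dimensionally consistent.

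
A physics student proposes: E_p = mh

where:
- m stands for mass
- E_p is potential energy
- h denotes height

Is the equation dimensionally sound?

No

m (mass) has dimensions [M].
E_p (potential energy) has dimensions [L^2 M T^-2].
h (height) has dimensions [L].

Left side: [L^2 M T^-2]
Right side: [L M]

The two sides have different dimensions, so the equation is NOT dimensionally consistent.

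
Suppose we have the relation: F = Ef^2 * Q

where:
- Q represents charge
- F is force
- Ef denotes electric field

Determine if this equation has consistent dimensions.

No

Q (charge) has dimensions [I T].
F (force) has dimensions [L M T^-2].
Ef (electric field) has dimensions [I^-1 L M T^-3].

Left side: [L M T^-2]
Right side: [I^-1 L^2 M^2 T^-5]

The two sides have different dimensions, so the equation is NOT dimensionally consistent.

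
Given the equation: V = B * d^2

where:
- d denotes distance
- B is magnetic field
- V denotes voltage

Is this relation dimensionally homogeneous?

No

d (distance) has dimensions [L].
B (magnetic field) has dimensions [I^-1 M T^-2].
V (voltage) has dimensions [I^-1 L^2 M T^-3].

Left side: [I^-1 L^2 M T^-3]
Right side: [I^-1 L^2 M T^-2]

The two sides have different dimensions, so the equation is NOT dimensionally consistent.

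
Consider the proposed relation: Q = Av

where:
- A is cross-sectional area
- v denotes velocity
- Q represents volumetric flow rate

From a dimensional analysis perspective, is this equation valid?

Yes

A (cross-sectional area) has dimensions [L^2].
v (velocity) has dimensions [L T^-1].
Q (volumetric flow rate) has dimensions [L^3 T^-1].

Left side: [L^3 T^-1]
Right side: [L^3 T^-1]

Both sides have the same dimensions, so the equation is dimensionally consistent.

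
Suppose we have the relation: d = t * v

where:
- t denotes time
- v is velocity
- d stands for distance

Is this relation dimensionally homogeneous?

Yes

t (time) has dimensions [T].
v (velocity) has dimensions [L T^-1].
d (distance) has dimensions [L].

Left side: [L]
Right side: [L]

Both sides have the same dimensions, so the equation is dimensionally consistent.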